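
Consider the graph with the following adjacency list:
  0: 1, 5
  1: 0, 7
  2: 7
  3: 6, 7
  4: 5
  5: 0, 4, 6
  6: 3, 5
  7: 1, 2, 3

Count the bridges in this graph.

2

The edges on the cycle 1-0-5-6-3-7-1 are not bridges since each lies on that cycle.
But removing 7-2 disconnects 7 from 2; removing 5-4 disconnects 5 from 4 — these are bridges.
That makes 2 bridges.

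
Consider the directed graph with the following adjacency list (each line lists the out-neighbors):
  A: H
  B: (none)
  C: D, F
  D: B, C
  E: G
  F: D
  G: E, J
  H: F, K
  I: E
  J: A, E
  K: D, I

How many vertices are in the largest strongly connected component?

{A, E, G, H, I, J, K} are all mutually reachable — one SCC of size 7.
{C, D, F} are all mutually reachable — one SCC of size 3.
{B} is an SCC by itself.
The largest has 7 vertices.

7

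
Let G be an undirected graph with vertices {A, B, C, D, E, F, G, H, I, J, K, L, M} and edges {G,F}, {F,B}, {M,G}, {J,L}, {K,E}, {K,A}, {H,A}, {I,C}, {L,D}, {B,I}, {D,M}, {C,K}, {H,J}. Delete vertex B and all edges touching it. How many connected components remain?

1

With B gone, the remaining components are: {A, C, D, E, F, G, H, I, J, K, L, M}.
That is 1 component.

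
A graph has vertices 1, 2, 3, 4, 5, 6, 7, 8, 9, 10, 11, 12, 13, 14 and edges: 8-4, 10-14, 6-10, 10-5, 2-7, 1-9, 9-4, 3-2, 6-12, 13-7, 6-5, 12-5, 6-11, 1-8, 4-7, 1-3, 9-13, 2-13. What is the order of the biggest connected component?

8

Starting from 5 we can reach 5, 6, 10, 11, 12, 14. That is one component of size 6.
Starting from 1 we can reach 1, 2, 3, 4, 7, 8, 9, 13. That is one component of size 8.
The largest has 8 vertices.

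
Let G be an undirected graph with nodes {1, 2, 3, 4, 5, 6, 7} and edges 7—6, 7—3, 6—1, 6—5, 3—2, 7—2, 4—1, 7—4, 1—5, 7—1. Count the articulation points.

1

Removing 7 increases the component count from 1 to 2, so 7 is a cut vertex.
By contrast removing 2 leaves 1 component; it is not a cut vertex. No other vertex is a cut vertex either.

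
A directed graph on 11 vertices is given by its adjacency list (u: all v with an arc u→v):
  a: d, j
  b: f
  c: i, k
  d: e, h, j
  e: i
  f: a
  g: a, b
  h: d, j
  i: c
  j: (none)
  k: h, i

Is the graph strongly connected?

No

There is no directed path from a to f, so the graph is not strongly connected.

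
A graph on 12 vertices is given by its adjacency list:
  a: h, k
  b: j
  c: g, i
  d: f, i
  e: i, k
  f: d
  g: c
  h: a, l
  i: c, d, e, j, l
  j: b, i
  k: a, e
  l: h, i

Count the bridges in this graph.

6

The edges on the cycle k-a-h-l-i-e-k are not bridges since each lies on that cycle.
But removing i-j disconnects i from j; removing f-d disconnects f from d; removing b-j disconnects b from j; removing c-g disconnects c from g — these are bridges.
In total 6 edges are bridges.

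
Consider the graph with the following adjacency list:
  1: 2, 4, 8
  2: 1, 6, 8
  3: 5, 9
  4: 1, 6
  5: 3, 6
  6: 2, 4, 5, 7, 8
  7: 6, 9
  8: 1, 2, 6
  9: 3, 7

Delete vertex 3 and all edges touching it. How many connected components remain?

1

With 3 gone, the remaining components are: {1, 2, 4, 5, 6, 7, 8, 9}.
That is 1 component.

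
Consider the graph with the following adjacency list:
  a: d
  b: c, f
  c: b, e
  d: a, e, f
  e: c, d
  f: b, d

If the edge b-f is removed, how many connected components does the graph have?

1

b and f are still connected via b-c-e-d-f, so the component count stays at 1.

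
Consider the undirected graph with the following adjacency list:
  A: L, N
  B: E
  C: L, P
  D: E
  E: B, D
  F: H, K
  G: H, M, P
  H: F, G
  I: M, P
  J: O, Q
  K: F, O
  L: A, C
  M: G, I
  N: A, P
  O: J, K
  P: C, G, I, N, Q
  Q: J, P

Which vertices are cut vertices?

E, P

Removing E increases the component count from 2 to 3, so E is a cut vertex.
Removing P increases the component count from 2 to 3, so P is a cut vertex.
By contrast removing Q leaves 2 components; it is not a cut vertex. No other vertex is a cut vertex either.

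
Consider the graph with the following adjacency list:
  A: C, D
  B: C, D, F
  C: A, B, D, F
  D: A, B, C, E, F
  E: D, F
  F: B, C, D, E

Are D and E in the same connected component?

From D we can reach A, B, C, D, E, F, which includes E.

Yes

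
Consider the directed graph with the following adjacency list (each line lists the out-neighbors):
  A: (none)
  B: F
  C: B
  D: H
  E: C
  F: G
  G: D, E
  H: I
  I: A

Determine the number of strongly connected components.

5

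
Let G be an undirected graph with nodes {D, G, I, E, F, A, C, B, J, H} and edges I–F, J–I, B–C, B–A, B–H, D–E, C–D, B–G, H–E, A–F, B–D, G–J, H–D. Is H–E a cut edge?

No

After removing H–E, the path H-D-E still connects them, so the edge is not a bridge.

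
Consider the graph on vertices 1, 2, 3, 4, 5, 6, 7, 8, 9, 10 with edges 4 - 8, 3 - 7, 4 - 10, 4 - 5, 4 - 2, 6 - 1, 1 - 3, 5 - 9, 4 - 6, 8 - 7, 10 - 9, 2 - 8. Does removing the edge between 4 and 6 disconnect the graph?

No

After removing 4 - 6, the path 4-8-7-3-1-6 still connects them, so the edge is not a bridge.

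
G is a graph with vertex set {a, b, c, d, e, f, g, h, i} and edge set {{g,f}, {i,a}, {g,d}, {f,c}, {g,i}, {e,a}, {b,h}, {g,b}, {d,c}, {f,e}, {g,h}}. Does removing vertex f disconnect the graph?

No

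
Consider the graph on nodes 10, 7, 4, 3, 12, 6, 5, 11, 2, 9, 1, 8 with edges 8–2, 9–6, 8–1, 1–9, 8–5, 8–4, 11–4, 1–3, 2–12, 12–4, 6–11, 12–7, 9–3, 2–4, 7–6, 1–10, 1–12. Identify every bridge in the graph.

1-10, 5-8

The edges on the cycle 8-2-4-11-6-7-12-1-8 are not bridges since each lies on that cycle.
But removing 5–8 disconnects 5 from 8; removing 10–1 disconnects 10 from 1 — these are bridges.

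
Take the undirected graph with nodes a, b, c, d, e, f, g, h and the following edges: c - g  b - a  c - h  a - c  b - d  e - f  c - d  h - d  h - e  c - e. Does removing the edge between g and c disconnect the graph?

Yes

Removing g - c leaves no path between g and c: the component count goes from 1 to 2. So it is a bridge.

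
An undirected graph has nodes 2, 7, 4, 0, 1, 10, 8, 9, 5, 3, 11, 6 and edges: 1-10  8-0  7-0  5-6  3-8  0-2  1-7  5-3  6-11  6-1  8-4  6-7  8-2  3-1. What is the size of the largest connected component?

11

9 is isolated — a component by itself.
Starting from 0 we can reach 0, 1, 2, 3, 4, 5, 6, 7, 8, 10, 11. That is one component of size 11.
The largest has 11 vertices.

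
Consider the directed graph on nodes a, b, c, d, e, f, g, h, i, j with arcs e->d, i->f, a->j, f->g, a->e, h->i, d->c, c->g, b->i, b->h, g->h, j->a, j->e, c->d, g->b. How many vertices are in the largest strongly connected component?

5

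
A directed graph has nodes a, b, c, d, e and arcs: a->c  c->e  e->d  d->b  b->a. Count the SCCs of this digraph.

{a, b, c, d, e} are all mutually reachable — one SCC of size 5.
That gives 1 strongly connected component.

1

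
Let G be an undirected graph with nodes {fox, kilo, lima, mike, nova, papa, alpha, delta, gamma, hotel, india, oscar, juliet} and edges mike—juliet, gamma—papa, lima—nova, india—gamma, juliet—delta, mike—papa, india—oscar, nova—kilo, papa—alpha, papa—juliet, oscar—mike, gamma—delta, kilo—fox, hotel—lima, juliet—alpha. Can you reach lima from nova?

Yes

From nova we can reach fox, kilo, lima, nova, hotel, which includes lima.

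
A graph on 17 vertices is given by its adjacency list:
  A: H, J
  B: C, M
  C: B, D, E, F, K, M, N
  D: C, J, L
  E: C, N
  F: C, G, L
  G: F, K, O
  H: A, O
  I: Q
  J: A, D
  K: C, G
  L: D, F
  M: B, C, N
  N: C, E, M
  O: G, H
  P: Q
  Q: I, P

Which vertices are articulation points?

Removing C increases the component count from 2 to 3, so C is a cut vertex.
Removing Q increases the component count from 2 to 3, so Q is a cut vertex.
By contrast removing O leaves 2 components; it is not a cut vertex. No other vertex is a cut vertex either.

C, Q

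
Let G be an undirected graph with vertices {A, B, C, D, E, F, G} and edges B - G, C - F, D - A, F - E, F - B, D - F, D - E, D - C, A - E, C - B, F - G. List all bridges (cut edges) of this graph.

none

The edges on the cycle D-A-E-D are not bridges since each lies on that cycle.
Every edge lies on some cycle, so there are no bridges.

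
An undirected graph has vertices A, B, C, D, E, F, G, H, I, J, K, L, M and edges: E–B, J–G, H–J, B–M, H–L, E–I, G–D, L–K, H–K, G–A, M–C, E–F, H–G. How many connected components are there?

2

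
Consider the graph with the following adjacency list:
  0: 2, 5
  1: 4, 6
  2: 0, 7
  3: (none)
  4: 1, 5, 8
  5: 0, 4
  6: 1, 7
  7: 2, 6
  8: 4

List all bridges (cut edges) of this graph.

The edges on the cycle 4-1-6-7-2-0-5-4 are not bridges since each lies on that cycle.
But removing 4-8 disconnects 4 from 8 — this is a bridge.

4-8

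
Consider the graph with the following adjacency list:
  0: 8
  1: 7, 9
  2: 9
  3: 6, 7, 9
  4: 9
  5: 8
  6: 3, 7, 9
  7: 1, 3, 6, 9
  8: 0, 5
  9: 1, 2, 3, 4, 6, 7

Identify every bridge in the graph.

0-8, 2-9, 4-9, 5-8

The edges on the cycle 9-3-7-9 are not bridges since each lies on that cycle.
But removing 8-5 disconnects 8 from 5; removing 9-2 disconnects 9 from 2; removing 4-9 disconnects 4 from 9; removing 8-0 disconnects 8 from 0 — these are bridges.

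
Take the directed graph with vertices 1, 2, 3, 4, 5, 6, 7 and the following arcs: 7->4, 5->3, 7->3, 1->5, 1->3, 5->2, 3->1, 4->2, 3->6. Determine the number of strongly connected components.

{1, 3, 5} are all mutually reachable — one SCC of size 3.
{2} is an SCC by itself.
{4} is an SCC by itself.
{6} is an SCC by itself.
{7} is an SCC by itself.
That gives 5 strongly connected components.

5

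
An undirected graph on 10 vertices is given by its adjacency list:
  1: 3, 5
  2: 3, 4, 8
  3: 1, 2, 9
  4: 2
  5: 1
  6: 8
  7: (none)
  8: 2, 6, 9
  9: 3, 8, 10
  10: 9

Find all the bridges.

The edges on the cycle 2-3-9-8-2 are not bridges since each lies on that cycle.
But removing 10-9 disconnects 10 from 9; removing 3-1 disconnects 3 from 1; removing 1-5 disconnects 1 from 5; removing 8-6 disconnects 8 from 6 — these are bridges.
In total 5 edges are bridges.

1-3, 1-5, 10-9, 2-4, 6-8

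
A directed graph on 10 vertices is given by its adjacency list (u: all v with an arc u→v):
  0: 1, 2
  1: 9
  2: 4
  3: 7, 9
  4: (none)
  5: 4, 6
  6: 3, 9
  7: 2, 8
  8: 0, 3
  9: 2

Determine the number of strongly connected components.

8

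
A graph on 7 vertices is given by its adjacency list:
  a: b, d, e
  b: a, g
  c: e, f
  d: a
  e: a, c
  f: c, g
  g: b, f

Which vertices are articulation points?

Removing a increases the component count from 1 to 2, so a is a cut vertex.
By contrast removing e leaves 1 component; it is not a cut vertex. No other vertex is a cut vertex either.

a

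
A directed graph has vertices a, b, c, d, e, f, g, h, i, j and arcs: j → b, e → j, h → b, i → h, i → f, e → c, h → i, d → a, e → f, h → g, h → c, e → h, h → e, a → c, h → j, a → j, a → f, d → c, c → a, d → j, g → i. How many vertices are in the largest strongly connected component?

4

{e, g, h, i} are all mutually reachable — one SCC of size 4.
{a, c} are all mutually reachable — one SCC of size 2.
{b} is an SCC by itself.
{f} is an SCC by itself.
{d} is an SCC by itself.
(and 1 more singleton SCC)
The largest has 4 vertices.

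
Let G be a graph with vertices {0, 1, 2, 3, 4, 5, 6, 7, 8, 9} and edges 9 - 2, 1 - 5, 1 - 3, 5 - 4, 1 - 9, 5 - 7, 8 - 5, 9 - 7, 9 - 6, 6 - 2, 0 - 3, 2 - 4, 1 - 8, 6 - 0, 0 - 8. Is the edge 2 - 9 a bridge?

After removing 2 - 9, the path 2-6-9 still connects them, so the edge is not a bridge.

No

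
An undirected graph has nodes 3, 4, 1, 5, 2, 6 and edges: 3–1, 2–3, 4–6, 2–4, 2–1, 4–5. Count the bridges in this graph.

3

The edges on the cycle 2-3-1-2 are not bridges since each lies on that cycle.
But removing 4–6 disconnects 4 from 6; removing 4–5 disconnects 4 from 5; removing 2–4 disconnects 2 from 4 — these are bridges.
That makes 3 bridges.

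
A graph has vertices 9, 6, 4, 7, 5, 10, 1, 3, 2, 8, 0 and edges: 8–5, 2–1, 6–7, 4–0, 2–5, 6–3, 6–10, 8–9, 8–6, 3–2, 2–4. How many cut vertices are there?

4

Removing 2 increases the component count from 1 to 3, so 2 is a cut vertex.
Removing 4 increases the component count from 1 to 2, so 4 is a cut vertex.
Removing 6 increases the component count from 1 to 3, so 6 is a cut vertex.
Likewise 8 is a cut vertex.
By contrast removing 1 leaves 1 component; it is not a cut vertex. No other vertex is a cut vertex either.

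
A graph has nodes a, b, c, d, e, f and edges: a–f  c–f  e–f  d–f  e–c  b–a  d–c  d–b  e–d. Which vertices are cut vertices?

Removing a, for instance, still leaves 1 component. No single vertex removal increases the component count — the graph has no articulation points.

none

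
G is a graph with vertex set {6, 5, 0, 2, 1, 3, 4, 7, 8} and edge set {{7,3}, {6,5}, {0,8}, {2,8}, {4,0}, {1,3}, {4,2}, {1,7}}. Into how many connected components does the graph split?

Starting from 5 we can reach 5, 6. That is one component of size 2.
Starting from 1 we can reach 1, 3, 7. That is one component of size 3.
Starting from 0 we can reach 0, 2, 4, 8. That is one component of size 4.
Total: 3 components.

3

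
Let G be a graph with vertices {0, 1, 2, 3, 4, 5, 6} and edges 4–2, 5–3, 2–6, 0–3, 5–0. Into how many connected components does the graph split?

3

1 is isolated — a component by itself.
Starting from 0 we can reach 0, 3, 5. That is one component of size 3.
Starting from 2 we can reach 2, 4, 6. That is one component of size 3.
Total: 3 components.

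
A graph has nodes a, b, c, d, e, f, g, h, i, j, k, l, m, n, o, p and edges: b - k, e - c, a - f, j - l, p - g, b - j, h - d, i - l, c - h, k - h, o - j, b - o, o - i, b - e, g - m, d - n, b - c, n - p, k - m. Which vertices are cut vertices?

Removing b increases the component count from 2 to 3, so b is a cut vertex.
By contrast removing h leaves 2 components; it is not a cut vertex. No other vertex is a cut vertex either.

b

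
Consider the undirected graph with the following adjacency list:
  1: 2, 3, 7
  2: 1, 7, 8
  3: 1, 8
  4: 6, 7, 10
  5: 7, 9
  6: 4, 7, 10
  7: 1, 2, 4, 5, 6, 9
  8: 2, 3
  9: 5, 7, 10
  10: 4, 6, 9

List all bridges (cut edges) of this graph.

The edges on the cycle 7-1-3-8-2-7 are not bridges since each lies on that cycle.
Every edge lies on some cycle, so there are no bridges.

none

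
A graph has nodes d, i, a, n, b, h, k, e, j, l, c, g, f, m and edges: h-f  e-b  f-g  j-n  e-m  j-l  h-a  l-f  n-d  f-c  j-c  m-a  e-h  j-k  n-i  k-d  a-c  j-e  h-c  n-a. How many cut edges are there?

3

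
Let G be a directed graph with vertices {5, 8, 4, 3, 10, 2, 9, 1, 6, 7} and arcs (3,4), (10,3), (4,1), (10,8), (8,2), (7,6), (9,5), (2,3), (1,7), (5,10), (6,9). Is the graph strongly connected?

Yes

From 7 we can reach every vertex (1, 2, 3, 4, 5, 6, 7, 8, 9, 10), and every vertex can reach 7 (1, 2, 3, 4, 5, 6, 7, 8, 9, 10). So the whole graph is one strongly connected component.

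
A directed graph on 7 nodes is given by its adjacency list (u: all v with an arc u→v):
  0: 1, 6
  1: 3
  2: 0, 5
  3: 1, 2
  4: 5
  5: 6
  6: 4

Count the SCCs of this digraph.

2

{0, 1, 2, 3} are all mutually reachable — one SCC of size 4.
{4, 5, 6} are all mutually reachable — one SCC of size 3.
That gives 2 strongly connected components.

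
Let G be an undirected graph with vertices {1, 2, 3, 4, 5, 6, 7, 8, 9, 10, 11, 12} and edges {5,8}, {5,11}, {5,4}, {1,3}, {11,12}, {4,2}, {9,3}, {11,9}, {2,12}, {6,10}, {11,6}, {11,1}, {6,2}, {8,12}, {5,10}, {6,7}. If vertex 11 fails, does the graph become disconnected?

Yes

Deleting 11 raises the number of components from 1 to 2, so 11 is a cut vertex.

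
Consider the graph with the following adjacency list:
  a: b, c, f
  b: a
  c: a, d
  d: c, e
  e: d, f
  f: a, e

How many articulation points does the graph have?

1

Removing a increases the component count from 1 to 2, so a is a cut vertex.
By contrast removing b leaves 1 component; it is not a cut vertex. No other vertex is a cut vertex either.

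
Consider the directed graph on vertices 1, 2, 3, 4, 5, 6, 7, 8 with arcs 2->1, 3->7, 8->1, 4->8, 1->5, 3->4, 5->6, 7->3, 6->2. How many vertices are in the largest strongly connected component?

{1, 2, 5, 6} are all mutually reachable — one SCC of size 4.
{3, 7} are all mutually reachable — one SCC of size 2.
{8} is an SCC by itself.
{4} is an SCC by itself.
The largest has 4 vertices.

4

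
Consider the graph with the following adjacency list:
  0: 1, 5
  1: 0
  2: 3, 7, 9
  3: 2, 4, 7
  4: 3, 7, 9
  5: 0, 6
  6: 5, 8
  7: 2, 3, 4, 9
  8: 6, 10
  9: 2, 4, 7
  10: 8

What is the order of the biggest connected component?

Starting from 2 we can reach 2, 3, 4, 7, 9. That is one component of size 5.
Starting from 0 we can reach 0, 1, 5, 6, 8, 10. That is one component of size 6.
The largest has 6 vertices.

6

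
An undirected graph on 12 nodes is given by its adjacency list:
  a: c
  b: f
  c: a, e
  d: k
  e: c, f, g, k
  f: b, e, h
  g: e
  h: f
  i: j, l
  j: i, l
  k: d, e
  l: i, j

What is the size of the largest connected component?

9

Starting from i we can reach i, j, l. That is one component of size 3.
Starting from a we can reach a, b, c, d, e, f, g, h, k. That is one component of size 9.
The largest has 9 vertices.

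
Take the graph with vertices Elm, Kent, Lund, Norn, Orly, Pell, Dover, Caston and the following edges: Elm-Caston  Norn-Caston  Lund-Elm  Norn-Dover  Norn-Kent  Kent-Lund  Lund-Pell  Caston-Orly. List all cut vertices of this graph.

Removing Lund increases the component count from 1 to 2, so Lund is a cut vertex.
Removing Norn increases the component count from 1 to 2, so Norn is a cut vertex.
Removing Caston increases the component count from 1 to 2, so Caston is a cut vertex.
By contrast removing Kent leaves 1 component; it is not a cut vertex. No other vertex is a cut vertex either.

Lund, Norn, Caston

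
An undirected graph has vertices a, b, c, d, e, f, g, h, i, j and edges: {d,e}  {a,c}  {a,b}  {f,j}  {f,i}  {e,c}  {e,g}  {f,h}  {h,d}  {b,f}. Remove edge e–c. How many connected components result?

1

e and c are still connected via e-d-h-f-b-a-c, so the component count stays at 1.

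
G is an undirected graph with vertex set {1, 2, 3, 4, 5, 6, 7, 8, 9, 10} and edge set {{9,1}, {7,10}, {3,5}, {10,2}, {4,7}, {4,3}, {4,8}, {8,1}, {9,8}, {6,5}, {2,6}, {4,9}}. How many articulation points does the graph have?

1

Removing 4 increases the component count from 1 to 2, so 4 is a cut vertex.
By contrast removing 9 leaves 1 component; it is not a cut vertex. No other vertex is a cut vertex either.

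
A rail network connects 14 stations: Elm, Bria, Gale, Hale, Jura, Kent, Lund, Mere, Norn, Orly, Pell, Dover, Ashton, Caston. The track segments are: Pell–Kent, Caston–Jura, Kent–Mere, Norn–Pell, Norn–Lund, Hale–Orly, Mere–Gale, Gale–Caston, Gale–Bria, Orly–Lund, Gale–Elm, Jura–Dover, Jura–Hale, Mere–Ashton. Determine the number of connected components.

1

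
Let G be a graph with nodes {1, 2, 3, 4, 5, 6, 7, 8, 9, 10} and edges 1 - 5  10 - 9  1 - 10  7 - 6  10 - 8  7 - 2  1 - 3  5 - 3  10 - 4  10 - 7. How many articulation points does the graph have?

Removing 1 increases the component count from 1 to 2, so 1 is a cut vertex.
Removing 7 increases the component count from 1 to 3, so 7 is a cut vertex.
Removing 10 increases the component count from 1 to 5, so 10 is a cut vertex.
By contrast removing 5 leaves 1 component; it is not a cut vertex. No other vertex is a cut vertex either.

3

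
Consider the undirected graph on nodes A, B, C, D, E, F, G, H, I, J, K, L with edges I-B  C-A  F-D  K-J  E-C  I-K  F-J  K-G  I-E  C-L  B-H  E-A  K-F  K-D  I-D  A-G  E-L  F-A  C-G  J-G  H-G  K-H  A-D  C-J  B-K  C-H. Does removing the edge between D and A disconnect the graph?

After removing D-A, the path D-F-A still connects them, so the edge is not a bridge.

No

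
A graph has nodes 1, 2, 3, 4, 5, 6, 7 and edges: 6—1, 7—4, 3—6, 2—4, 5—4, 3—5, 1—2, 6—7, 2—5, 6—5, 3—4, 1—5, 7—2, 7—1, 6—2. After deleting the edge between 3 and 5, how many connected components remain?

1

3 and 5 are still connected via 3-6-5, so the component count stays at 1.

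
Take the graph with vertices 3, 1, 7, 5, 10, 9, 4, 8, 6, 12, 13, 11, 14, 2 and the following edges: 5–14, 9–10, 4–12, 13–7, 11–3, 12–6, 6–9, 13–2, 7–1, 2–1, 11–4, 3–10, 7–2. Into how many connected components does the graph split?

8 is isolated — a component by itself.
Starting from 5 we can reach 5, 14. That is one component of size 2.
Starting from 1 we can reach 1, 2, 7, 13. That is one component of size 4.
Starting from 3 we can reach 3, 4, 6, 9, 10, 11, 12. That is one component of size 7.
Total: 4 components.

4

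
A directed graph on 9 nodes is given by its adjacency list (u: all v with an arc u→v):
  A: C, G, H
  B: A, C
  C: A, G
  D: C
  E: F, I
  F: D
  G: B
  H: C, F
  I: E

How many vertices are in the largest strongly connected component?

{A, B, C, D, F, G, H} are all mutually reachable — one SCC of size 7.
{E, I} are all mutually reachable — one SCC of size 2.
The largest has 7 vertices.

7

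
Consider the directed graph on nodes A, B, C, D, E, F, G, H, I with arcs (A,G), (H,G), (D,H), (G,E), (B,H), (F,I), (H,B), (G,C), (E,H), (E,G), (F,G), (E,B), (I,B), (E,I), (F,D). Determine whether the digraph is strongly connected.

No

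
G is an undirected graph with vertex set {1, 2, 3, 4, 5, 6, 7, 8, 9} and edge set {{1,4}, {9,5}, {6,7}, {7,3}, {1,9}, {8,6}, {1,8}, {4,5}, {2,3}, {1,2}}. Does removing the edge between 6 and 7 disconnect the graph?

No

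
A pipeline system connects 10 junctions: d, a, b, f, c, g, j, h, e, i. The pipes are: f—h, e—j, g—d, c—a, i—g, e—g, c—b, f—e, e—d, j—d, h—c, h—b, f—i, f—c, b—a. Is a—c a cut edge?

After removing a—c, the path a-b-c still connects them, so the edge is not a bridge.

No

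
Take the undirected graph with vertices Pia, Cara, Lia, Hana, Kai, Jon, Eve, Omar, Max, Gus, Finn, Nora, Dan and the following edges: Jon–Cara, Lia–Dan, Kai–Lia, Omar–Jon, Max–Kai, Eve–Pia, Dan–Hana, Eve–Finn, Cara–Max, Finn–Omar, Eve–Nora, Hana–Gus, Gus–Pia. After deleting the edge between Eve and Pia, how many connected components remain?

1

Eve and Pia are still connected via Eve-Finn-Omar-Jon-Cara-Max-Kai-Lia-Dan-Hana-Gus-Pia, so the component count stays at 1.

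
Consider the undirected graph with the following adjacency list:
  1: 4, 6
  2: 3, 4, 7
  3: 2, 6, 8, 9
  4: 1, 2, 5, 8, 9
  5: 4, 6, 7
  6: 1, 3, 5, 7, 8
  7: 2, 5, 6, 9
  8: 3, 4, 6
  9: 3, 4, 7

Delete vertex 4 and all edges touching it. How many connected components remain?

1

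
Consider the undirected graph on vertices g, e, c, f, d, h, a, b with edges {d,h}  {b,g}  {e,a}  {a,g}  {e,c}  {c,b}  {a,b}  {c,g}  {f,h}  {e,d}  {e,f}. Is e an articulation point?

Yes

Deleting e raises the number of components from 1 to 2, so e is a cut vertex.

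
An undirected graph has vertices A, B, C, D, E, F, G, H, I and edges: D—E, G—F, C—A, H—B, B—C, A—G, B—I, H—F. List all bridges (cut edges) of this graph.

The edges on the cycle H-B-C-A-G-F-H are not bridges since each lies on that cycle.
But removing B—I disconnects B from I; removing E—D disconnects E from D — these are bridges.

B-I, D-E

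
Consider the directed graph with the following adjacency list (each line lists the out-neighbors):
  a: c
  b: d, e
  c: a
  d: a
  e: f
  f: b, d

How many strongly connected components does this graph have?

{b, e, f} are all mutually reachable — one SCC of size 3.
{a, c} are all mutually reachable — one SCC of size 2.
{d} is an SCC by itself.
That gives 3 strongly connected components.

3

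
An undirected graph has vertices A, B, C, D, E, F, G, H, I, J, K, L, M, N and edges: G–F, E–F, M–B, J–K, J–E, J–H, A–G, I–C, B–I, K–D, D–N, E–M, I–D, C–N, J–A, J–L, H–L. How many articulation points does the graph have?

Removing J increases the component count from 1 to 2, so J is a cut vertex.
By contrast removing M leaves 1 component; it is not a cut vertex. No other vertex is a cut vertex either.

1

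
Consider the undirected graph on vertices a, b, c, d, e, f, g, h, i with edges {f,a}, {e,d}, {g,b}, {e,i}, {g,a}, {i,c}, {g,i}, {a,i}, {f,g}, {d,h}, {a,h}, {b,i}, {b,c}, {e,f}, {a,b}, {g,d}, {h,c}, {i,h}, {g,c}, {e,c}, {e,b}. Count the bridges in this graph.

0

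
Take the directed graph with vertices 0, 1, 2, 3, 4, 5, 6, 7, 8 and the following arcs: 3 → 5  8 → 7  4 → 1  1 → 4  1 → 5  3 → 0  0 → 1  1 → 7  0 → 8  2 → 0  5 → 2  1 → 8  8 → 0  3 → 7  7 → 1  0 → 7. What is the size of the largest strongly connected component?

7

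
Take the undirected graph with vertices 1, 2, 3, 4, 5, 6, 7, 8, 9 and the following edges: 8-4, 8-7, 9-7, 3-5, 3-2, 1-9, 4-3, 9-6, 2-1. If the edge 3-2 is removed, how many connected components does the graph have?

3 and 2 are still connected via 3-4-8-7-9-1-2, so the component count stays at 1.

1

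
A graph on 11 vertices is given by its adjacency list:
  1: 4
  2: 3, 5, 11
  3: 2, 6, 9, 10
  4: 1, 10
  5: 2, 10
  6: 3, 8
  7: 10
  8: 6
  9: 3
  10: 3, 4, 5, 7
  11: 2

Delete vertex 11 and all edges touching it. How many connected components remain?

1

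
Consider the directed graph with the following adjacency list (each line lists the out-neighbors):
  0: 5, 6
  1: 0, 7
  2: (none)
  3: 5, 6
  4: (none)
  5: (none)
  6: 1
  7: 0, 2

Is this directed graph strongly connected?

There is no directed path from 3 to 4, so the graph is not strongly connected.

No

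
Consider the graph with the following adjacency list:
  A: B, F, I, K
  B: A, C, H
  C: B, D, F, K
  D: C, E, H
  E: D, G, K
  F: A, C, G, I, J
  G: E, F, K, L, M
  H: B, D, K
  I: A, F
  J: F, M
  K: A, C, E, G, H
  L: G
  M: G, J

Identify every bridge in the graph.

The edges on the cycle K-A-B-H-D-C-K are not bridges since each lies on that cycle.
But removing G-L disconnects G from L — this is a bridge.

G-L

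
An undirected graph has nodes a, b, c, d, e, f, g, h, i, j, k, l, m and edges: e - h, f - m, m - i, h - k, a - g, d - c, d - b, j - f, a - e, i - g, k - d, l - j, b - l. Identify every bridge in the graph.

c-d

The edges on the cycle a-e-h-k-d-b-l-j-f-m-i-g-a are not bridges since each lies on that cycle.
But removing d - c disconnects d from c — this is a bridge.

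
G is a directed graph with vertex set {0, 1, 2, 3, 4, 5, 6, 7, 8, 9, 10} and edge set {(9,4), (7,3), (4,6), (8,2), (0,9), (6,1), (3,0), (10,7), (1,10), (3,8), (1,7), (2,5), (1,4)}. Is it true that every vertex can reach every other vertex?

There is no directed path from 5 to 1, so the graph is not strongly connected.

No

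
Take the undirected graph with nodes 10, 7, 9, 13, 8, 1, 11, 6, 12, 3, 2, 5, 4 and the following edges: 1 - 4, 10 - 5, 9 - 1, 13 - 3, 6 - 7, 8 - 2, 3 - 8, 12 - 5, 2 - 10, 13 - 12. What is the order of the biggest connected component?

11 is isolated — a component by itself.
Starting from 6 we can reach 6, 7. That is one component of size 2.
Starting from 1 we can reach 1, 4, 9. That is one component of size 3.
Starting from 2 we can reach 2, 3, 5, 8, 10, 12, 13. That is one component of size 7.
The largest has 7 vertices.

7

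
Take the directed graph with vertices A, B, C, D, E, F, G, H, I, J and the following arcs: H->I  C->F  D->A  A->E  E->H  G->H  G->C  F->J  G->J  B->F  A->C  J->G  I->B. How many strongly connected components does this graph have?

4

{B, C, F, G, H, I, J} are all mutually reachable — one SCC of size 7.
{A} is an SCC by itself.
{E} is an SCC by itself.
{D} is an SCC by itself.
That gives 4 strongly connected components.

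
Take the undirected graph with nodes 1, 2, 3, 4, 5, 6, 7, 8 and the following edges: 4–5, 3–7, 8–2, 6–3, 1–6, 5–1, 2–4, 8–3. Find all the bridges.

The edges on the cycle 8-2-4-5-1-6-3-8 are not bridges since each lies on that cycle.
But removing 3–7 disconnects 3 from 7 — this is a bridge.

3-7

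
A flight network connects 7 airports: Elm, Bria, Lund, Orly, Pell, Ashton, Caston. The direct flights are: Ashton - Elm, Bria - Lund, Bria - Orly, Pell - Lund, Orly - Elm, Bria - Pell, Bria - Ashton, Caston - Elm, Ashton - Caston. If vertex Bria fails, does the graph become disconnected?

Deleting Bria raises the number of components from 1 to 2, so Bria is a cut vertex.

Yes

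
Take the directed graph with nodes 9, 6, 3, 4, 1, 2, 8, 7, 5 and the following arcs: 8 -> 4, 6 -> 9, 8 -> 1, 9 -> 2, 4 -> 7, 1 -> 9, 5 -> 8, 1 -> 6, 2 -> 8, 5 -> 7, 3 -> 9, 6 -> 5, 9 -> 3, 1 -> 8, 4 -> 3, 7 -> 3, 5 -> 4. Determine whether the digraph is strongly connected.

Yes

From 6 we can reach every vertex (1, 2, 3, 4, 5, 6, 7, 8, 9), and every vertex can reach 6 (1, 2, 3, 4, 5, 6, 7, 8, 9). So the whole graph is one strongly connected component.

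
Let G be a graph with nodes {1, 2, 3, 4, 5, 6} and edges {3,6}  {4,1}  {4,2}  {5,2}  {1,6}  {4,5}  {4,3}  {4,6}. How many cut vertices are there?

Removing 4 increases the component count from 1 to 2, so 4 is a cut vertex.
By contrast removing 6 leaves 1 component; it is not a cut vertex. No other vertex is a cut vertex either.

1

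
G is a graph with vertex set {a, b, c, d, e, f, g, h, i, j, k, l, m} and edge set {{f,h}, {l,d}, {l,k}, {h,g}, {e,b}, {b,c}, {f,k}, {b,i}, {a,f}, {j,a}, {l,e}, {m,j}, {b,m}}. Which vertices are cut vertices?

Removing b increases the component count from 1 to 3, so b is a cut vertex.
Removing f increases the component count from 1 to 2, so f is a cut vertex.
Removing h increases the component count from 1 to 2, so h is a cut vertex.
Likewise l is a cut vertex.
By contrast removing m leaves 1 component; it is not a cut vertex. No other vertex is a cut vertex either.

b, f, h, l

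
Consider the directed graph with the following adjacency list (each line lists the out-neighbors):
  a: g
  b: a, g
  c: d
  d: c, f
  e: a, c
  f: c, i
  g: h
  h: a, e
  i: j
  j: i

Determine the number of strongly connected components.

4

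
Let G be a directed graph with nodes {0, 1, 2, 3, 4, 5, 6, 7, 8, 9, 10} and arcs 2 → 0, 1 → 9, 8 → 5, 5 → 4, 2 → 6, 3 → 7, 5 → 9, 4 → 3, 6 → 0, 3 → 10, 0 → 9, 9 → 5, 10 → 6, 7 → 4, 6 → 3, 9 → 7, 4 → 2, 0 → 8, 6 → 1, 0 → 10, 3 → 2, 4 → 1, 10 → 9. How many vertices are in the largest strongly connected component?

11

{0, 1, 2, 3, 4, 5, 6, 7, 8, 9, 10} are all mutually reachable — one SCC of size 11.
The largest has 11 vertices.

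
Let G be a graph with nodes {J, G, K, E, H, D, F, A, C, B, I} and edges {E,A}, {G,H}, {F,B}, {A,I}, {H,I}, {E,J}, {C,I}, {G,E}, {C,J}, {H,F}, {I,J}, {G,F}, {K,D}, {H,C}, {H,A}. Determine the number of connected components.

2

Starting from D we can reach D, K. That is one component of size 2.
Starting from A we can reach A, B, C, E, F, G, H, I, J. That is one component of size 9.
Total: 2 components.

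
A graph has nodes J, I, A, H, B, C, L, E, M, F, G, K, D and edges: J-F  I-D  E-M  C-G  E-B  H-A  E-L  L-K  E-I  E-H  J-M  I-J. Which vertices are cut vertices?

Removing E increases the component count from 2 to 5, so E is a cut vertex.
Removing H increases the component count from 2 to 3, so H is a cut vertex.
Removing I increases the component count from 2 to 3, so I is a cut vertex.
Likewise J, L are cut vertices.
By contrast removing A leaves 2 components; it is not a cut vertex. No other vertex is a cut vertex either.

E, H, I, J, L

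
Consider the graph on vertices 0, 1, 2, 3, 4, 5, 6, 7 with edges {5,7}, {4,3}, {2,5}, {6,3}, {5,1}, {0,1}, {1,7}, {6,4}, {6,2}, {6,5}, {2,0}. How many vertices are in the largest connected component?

Starting from 0 we can reach 0, 1, 2, 3, 4, 5, 6, 7. That is one component of size 8.
The largest has 8 vertices.

8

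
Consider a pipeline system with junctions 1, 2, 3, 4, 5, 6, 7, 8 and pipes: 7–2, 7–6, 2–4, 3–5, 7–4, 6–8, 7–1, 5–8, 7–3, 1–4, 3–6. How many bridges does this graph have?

0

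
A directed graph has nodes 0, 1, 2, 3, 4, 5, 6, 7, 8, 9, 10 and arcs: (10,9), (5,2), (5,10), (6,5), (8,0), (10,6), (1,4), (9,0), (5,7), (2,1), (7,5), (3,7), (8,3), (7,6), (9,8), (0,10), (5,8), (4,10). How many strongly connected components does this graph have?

1

{0, 1, 2, 3, 4, 5, 6, 7, 8, 9, 10} are all mutually reachable — one SCC of size 11.
That gives 1 strongly connected component.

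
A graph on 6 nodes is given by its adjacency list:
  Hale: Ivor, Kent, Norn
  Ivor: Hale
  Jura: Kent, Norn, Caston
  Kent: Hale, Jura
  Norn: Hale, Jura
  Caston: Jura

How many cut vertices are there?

Removing Hale increases the component count from 1 to 2, so Hale is a cut vertex.
Removing Jura increases the component count from 1 to 2, so Jura is a cut vertex.
By contrast removing Kent leaves 1 component; it is not a cut vertex. No other vertex is a cut vertex either.

2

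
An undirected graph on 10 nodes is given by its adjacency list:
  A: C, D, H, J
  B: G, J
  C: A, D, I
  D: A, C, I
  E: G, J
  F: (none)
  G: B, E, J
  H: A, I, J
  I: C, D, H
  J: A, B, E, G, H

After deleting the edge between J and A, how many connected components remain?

2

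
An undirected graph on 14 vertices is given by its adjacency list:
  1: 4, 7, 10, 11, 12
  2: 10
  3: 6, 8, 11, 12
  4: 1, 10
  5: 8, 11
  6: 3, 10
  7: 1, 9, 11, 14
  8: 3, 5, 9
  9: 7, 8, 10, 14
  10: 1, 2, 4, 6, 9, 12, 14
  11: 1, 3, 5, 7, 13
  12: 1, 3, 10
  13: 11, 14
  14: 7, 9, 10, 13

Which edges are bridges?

The edges on the cycle 7-1-10-6-3-8-9-7 are not bridges since each lies on that cycle.
But removing 2-10 disconnects 2 from 10 — this is a bridge.

10-2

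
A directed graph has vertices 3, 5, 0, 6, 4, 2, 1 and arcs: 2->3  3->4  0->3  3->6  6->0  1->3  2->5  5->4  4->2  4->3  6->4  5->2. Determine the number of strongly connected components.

2

{0, 2, 3, 4, 5, 6} are all mutually reachable — one SCC of size 6.
{1} is an SCC by itself.
That gives 2 strongly connected components.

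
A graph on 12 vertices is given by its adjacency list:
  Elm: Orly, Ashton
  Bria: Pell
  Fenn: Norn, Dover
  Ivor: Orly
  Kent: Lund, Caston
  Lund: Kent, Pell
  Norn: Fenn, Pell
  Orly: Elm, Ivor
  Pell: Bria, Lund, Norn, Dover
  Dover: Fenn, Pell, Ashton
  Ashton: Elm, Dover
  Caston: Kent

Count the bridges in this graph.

8

The edges on the cycle Norn-Pell-Dover-Fenn-Norn are not bridges since each lies on that cycle.
But removing Caston-Kent disconnects Caston from Kent; removing Orly-Elm disconnects Orly from Elm; removing Dover-Ashton disconnects Dover from Ashton; removing Lund-Kent disconnects Lund from Kent — these are bridges.
In total 8 edges are bridges.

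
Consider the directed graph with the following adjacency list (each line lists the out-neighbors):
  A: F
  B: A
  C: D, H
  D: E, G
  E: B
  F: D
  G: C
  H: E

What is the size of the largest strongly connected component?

8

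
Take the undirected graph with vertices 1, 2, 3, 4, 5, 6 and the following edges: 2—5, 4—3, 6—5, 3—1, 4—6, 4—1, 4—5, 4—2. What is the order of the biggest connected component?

Starting from 1 we can reach 1, 2, 3, 4, 5, 6. That is one component of size 6.
The largest has 6 vertices.

6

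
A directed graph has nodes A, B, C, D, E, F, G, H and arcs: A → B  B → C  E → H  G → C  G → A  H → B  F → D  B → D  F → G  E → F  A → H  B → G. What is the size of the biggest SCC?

4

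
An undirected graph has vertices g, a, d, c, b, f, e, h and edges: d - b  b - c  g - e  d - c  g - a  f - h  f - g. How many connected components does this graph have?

2

Starting from b we can reach b, c, d. That is one component of size 3.
Starting from a we can reach a, e, f, g, h. That is one component of size 5.
Total: 2 components.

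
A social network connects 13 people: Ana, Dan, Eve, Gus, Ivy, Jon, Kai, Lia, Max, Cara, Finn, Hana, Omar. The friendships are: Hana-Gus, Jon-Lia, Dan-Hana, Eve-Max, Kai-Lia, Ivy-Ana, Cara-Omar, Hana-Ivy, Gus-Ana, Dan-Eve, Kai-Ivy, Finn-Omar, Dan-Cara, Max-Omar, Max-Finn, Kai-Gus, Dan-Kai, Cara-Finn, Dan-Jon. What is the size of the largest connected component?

Starting from Ana we can reach Ana, Dan, Eve, Gus, Ivy, Jon, Kai, Lia, Max, Cara, Finn, Hana, Omar. That is one component of size 13.
The largest has 13 vertices.

13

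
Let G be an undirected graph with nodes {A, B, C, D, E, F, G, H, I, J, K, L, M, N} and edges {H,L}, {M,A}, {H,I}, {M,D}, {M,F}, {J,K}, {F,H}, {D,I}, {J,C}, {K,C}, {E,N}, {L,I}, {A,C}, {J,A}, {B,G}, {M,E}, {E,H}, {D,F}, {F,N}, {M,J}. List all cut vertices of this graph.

Removing M increases the component count from 2 to 3, so M is a cut vertex.
By contrast removing G leaves 2 components; it is not a cut vertex. No other vertex is a cut vertex either.

M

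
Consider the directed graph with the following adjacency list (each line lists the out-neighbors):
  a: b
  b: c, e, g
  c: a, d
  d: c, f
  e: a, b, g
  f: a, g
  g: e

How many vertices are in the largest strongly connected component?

{a, b, c, d, e, f, g} are all mutually reachable — one SCC of size 7.
The largest has 7 vertices.

7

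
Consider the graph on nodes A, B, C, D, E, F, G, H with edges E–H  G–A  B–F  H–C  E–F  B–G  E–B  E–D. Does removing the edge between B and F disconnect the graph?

No

After removing B–F, the path B-E-F still connects them, so the edge is not a bridge.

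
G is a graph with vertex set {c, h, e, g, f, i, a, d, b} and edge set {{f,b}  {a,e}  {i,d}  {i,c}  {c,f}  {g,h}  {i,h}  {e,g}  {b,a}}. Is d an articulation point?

No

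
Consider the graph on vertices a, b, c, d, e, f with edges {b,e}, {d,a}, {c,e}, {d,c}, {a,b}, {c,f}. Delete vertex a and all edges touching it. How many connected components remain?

With a gone, the remaining components are: {b, c, d, e, f}.
That is 1 component.

1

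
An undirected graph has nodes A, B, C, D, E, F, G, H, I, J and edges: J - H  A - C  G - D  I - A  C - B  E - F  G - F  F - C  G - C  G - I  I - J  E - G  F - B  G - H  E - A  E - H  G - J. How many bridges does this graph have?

The edges on the cycle E-G-F-E are not bridges since each lies on that cycle.
But removing D - G disconnects D from G — this is a bridge.

1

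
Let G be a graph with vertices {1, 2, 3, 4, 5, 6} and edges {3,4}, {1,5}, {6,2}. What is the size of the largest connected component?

Starting from 1 we can reach 1, 5. That is one component of size 2.
Starting from 2 we can reach 2, 6. That is one component of size 2.
Starting from 3 we can reach 3, 4. That is one component of size 2.
The largest has 2 vertices.

2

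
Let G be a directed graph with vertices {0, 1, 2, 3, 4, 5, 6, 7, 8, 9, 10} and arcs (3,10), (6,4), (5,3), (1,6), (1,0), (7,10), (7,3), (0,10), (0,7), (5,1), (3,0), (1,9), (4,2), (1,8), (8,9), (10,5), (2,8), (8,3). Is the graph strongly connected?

There is no directed path from 9 to 7, so the graph is not strongly connected.

No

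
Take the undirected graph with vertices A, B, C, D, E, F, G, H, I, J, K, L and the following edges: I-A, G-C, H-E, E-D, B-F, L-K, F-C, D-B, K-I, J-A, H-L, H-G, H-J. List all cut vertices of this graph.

Removing H increases the component count from 1 to 2, so H is a cut vertex.
By contrast removing I leaves 1 component; it is not a cut vertex. No other vertex is a cut vertex either.

H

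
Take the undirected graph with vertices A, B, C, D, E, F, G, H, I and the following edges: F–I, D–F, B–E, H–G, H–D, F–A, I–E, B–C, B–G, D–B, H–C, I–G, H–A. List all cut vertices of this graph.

Removing I, for instance, still leaves 1 component. No single vertex removal increases the component count — the graph has no articulation points.

none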